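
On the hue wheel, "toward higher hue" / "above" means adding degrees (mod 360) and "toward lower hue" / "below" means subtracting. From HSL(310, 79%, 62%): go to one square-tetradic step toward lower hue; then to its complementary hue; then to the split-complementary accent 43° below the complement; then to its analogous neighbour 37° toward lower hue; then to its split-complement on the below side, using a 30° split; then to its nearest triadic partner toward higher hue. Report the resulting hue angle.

−90° (square ↓): 310 − 90 = 220°
+180° (complement): 220 + 180 = 400 → 400 − 360 = 40°
+137° (split-comp 43° ↓): 40 + 137 = 177°
−37° (analog 37° ↓): 177 − 37 = 140°
+150° (split-comp 30° ↓): 140 + 150 = 290°
+120° (triadic ↑): 290 + 120 = 410 → 410 − 360 = 50°

50°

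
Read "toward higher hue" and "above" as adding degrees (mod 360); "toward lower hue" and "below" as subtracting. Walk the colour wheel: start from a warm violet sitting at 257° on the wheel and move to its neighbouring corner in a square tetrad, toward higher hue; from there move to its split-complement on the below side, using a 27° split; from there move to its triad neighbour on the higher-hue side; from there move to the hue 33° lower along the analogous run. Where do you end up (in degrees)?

257 + 90 = 347°   (square ↑)
347 + 153 = 500 → 500 − 360 = 140°   (split-comp 27° ↓)
140 + 120 = 260°   (triadic ↑)
260 − 33 = 227°   (analog 33° ↓)

227°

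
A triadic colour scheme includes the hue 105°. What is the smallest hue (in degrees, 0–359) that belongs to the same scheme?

A triad places three hues 120° apart.
The full set through 105° is {105°, 225°, 345°}.

105°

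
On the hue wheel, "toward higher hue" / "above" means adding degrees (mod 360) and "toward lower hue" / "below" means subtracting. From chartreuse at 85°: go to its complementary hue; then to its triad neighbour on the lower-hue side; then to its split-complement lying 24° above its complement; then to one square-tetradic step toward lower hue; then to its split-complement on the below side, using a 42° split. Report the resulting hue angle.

37°

+180° (complement): 85 + 180 = 265°
−120° (triadic ↓): 265 − 120 = 145°
+204° (split-comp 24° ↑): 145 + 204 = 349°
−90° (square ↓): 349 − 90 = 259°
+138° (split-comp 42° ↓): 259 + 138 = 397 → 397 − 360 = 37°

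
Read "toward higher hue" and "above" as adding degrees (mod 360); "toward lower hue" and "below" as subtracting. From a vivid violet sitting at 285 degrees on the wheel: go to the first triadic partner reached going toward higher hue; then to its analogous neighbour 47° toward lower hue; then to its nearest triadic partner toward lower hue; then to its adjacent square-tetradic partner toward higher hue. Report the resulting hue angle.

285 + 120 = 405 → 405 − 360 = 45°   (triadic ↑)
45 − 47 = -2 → -2 + 360 = 358°   (analog 47° ↓)
358 − 120 = 238°   (triadic ↓)
238 + 90 = 328°   (square ↑)

328°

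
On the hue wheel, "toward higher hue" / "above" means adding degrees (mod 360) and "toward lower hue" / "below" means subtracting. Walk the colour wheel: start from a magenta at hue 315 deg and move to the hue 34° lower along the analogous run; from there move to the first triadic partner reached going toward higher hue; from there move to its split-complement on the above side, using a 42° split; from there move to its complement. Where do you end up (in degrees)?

−34° (analog 34° ↓): 315 − 34 = 281°
+120° (triadic ↑): 281 + 120 = 401 → 401 − 360 = 41°
+222° (split-comp 42° ↑): 41 + 222 = 263°
+180° (complement): 263 + 180 = 443 → 443 − 360 = 83°

83°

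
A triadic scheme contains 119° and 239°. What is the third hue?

359°

A triad spaces three hues 120° apart.
The full set is {119°, 239°, 359°}.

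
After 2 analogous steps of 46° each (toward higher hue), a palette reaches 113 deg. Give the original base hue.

21°

2 steps of 46° (toward higher hue) give a net shift of +92°.
Start = end − shift: 113 − 92 = 21°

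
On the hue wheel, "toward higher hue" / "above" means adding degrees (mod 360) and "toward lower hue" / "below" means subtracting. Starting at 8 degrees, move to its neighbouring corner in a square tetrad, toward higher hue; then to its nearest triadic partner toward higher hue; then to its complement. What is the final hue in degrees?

8 + 90 = 98°   (square ↑)
98 + 120 = 218°   (triadic ↑)
218 + 180 = 398 → 398 − 360 = 38°   (complement)

38°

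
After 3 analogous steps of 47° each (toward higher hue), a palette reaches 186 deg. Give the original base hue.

3 steps of 47° (toward higher hue) give a net shift of +141°.
Start = end − shift: 186 − 141 = 45°

45°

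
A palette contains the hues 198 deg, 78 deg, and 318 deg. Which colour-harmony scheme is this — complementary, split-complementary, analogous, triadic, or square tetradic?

Sort the hues: 78°, 198°, 318°.
Successive gaps around the wheel: 120°, 120°, 120°.
Three hues equally spaced 120° apart form a triad.

triadic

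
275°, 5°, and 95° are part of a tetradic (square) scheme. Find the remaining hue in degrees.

A square tetradic scheme places four hues every 90°.
The full set through 5° is {5°, 95°, 185°, 275°}.
Given {5°, 95°, 275°}, the missing hue is 185°.

185°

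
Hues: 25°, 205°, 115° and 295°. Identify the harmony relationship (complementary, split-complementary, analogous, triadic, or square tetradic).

square tetradic

Sort the hues: 25°, 115°, 205°, 295°.
Successive gaps around the wheel: 90°, 90°, 90°, 90°.
Four hues every 90° form a square tetradic scheme.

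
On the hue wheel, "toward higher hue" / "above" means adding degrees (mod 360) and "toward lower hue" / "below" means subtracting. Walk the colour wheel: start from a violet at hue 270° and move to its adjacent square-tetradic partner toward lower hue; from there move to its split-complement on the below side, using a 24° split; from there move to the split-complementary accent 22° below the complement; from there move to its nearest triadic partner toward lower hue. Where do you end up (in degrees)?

14°

−90° (square ↓): 270 − 90 = 180°
+156° (split-comp 24° ↓): 180 + 156 = 336°
+158° (split-comp 22° ↓): 336 + 158 = 494 → 494 − 360 = 134°
−120° (triadic ↓): 134 − 120 = 14°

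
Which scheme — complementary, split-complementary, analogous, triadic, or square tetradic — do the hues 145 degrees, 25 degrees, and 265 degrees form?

Sort the hues: 25°, 145°, 265°.
Successive gaps around the wheel: 120°, 120°, 120°.
Three hues equally spaced 120° apart form a triad.

triadic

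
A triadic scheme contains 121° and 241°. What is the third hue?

A triad spaces three hues 120° apart.
The full set is {1°, 121°, 241°}.

1°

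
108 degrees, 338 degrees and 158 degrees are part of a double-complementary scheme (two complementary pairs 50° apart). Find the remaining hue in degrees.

288°

A rectangular tetradic uses two complementary pairs 50° apart: offsets 0°, 50°, 180°, 230°.
Among {108°, 158°, 338°}, 338° and 158° are a 180° pair.
The remaining hue 108° needs its own complement: 108 + 180 = 288°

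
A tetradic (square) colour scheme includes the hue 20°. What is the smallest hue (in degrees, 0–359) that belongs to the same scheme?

20°

A square tetradic scheme places four hues every 90°.
The full set through 20° is {20°, 110°, 200°, 290°}.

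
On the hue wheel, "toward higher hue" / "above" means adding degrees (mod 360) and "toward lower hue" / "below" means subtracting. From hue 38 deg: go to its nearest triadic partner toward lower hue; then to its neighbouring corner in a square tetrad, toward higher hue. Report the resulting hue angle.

triadic ↓ −120°: 38 − 120 = -82 → -82 + 360 = 278°
square ↑ +90°: 278 + 90 = 368 → 368 − 360 = 8°

8°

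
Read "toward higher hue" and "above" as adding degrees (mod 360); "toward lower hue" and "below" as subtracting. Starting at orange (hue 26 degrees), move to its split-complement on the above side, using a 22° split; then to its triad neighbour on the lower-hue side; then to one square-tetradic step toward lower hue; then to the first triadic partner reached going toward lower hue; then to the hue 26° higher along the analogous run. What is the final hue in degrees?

284°

split-comp 22° ↑ +202°: 26 + 202 = 228°
triadic ↓ −120°: 228 − 120 = 108°
square ↓ −90°: 108 − 90 = 18°
triadic ↓ −120°: 18 − 120 = -102 → -102 + 360 = 258°
analog 26° ↑ +26°: 258 + 26 = 284°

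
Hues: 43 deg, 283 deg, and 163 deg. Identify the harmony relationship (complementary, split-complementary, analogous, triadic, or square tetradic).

Sort the hues: 43°, 163°, 283°.
Successive gaps around the wheel: 120°, 120°, 120°.
Three hues equally spaced 120° apart form a triad.

triadic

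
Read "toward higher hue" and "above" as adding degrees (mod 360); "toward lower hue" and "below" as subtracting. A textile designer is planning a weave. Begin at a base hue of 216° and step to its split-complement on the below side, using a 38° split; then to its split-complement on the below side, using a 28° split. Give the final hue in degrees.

split-comp 38° ↓ +142°: 216 + 142 = 358°
split-comp 28° ↓ +152°: 358 + 152 = 510 → 510 − 360 = 150°

150°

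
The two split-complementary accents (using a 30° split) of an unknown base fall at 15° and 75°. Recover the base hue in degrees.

The accents sit 30° either side of the complement, so the complement is their short-arc midpoint on the wheel.
Short-arc midpoint of 15° and 75°: 45°.
Base is 180° from the complement: 45 − 180 = -135 → -135 + 360 = 225°

225°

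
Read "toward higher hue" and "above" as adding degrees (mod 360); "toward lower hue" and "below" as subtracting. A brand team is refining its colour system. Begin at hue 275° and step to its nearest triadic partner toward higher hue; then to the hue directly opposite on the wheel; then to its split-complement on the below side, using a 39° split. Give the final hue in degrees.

356°

+120° (triadic ↑): 275 + 120 = 395 → 395 − 360 = 35°
+180° (complement): 35 + 180 = 215°
+141° (split-comp 39° ↓): 215 + 141 = 356°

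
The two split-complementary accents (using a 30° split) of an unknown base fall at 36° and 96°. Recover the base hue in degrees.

The accents sit 30° either side of the complement, so the complement is their short-arc midpoint on the wheel.
Short-arc midpoint of 36° and 96°: 66°.
Base is 180° from the complement: 66 − 180 = -114 → -114 + 360 = 246°

246°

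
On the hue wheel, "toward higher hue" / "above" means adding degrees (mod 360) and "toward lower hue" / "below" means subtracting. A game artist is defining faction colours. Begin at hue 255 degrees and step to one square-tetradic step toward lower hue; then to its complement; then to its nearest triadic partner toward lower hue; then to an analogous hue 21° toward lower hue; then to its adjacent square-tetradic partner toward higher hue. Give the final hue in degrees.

square ↓ −90°: 255 − 90 = 165°
complement +180°: 165 + 180 = 345°
triadic ↓ −120°: 345 − 120 = 225°
analog 21° ↓ −21°: 225 − 21 = 204°
square ↑ +90°: 204 + 90 = 294°

294°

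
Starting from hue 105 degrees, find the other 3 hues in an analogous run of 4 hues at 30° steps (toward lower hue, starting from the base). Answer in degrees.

75°, 45° and 15°

Analogous hues sit every 30° along the wheel.
105 − 30 = 75°
105 − 60 = 45°
105 − 90 = 15°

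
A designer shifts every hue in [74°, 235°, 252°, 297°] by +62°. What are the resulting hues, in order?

136°, 297°, 314°, 359°

74 + 62 = 136°
235 + 62 = 297°
252 + 62 = 314°
297 + 62 = 359°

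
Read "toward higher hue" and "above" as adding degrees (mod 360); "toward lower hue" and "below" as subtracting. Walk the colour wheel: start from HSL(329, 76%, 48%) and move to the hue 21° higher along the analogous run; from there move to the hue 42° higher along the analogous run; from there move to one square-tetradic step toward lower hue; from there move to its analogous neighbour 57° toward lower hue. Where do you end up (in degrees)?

analog 21° ↑ +21°: 329 + 21 = 350°
analog 42° ↑ +42°: 350 + 42 = 392 → 392 − 360 = 32°
square ↓ −90°: 32 − 90 = -58 → -58 + 360 = 302°
analog 57° ↓ −57°: 302 − 57 = 245°

245°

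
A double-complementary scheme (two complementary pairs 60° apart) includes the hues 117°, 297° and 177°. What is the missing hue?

A rectangular tetradic uses two complementary pairs 60° apart: offsets 0°, 60°, 180°, 240°.
Among {117°, 177°, 297°}, 117° and 297° are a 180° pair.
The remaining hue 177° needs its own complement: 177 + 180 = 357°

357°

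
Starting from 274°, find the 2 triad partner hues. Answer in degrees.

A triad places three hues 120° apart.
274 + 120 = 394 → 394 − 360 = 34°
274 + 240 = 514 → 514 − 360 = 154°

34° and 154°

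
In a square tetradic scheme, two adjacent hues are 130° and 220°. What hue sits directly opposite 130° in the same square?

A square tetradic scheme places four hues 90° apart; opposite corners are 180° apart.
130 + 180 = 310°

310°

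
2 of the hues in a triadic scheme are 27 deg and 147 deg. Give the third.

A triad places three hues 120° apart.
The full set through 27° is {27°, 147°, 267°}.
Given {27°, 147°}, the missing hue is 267°.

267°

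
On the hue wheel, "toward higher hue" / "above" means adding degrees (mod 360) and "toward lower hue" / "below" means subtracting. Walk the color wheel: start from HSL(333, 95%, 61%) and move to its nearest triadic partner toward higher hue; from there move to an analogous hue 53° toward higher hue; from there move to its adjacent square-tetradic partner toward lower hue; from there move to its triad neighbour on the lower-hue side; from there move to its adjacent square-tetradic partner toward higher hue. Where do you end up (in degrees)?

26°

+120° (triadic ↑): 333 + 120 = 453 → 453 − 360 = 93°
+53° (analog 53° ↑): 93 + 53 = 146°
−90° (square ↓): 146 − 90 = 56°
−120° (triadic ↓): 56 − 120 = -64 → -64 + 360 = 296°
+90° (square ↑): 296 + 90 = 386 → 386 − 360 = 26°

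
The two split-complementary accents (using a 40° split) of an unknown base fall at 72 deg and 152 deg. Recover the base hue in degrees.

292°

The accents sit 40° either side of the complement, so the complement is their short-arc midpoint on the wheel.
Short-arc midpoint of 72° and 152°: 112°.
Base is 180° from the complement: 112 − 180 = -68 → -68 + 360 = 292°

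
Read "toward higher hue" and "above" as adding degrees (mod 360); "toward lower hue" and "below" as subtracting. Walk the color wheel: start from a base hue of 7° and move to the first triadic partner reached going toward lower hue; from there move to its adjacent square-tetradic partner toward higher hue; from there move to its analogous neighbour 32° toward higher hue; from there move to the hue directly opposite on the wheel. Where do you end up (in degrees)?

triadic ↓ −120°: 7 − 120 = -113 → -113 + 360 = 247°
square ↑ +90°: 247 + 90 = 337°
analog 32° ↑ +32°: 337 + 32 = 369 → 369 − 360 = 9°
complement +180°: 9 + 180 = 189°

189°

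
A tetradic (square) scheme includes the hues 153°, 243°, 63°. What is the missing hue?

333°

A square tetradic scheme places four hues every 90°.
The full set through 63° is {63°, 153°, 243°, 333°}.
Given {63°, 153°, 243°}, the missing hue is 333°.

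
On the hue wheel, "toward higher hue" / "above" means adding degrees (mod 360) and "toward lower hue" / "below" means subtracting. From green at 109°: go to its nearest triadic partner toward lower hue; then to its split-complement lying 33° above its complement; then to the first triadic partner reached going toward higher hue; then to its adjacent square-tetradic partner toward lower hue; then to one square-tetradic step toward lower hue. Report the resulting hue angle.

triadic ↓ −120°: 109 − 120 = -11 → -11 + 360 = 349°
split-comp 33° ↑ +213°: 349 + 213 = 562 → 562 − 360 = 202°
triadic ↑ +120°: 202 + 120 = 322°
square ↓ −90°: 322 − 90 = 232°
square ↓ −90°: 232 − 90 = 142°

142°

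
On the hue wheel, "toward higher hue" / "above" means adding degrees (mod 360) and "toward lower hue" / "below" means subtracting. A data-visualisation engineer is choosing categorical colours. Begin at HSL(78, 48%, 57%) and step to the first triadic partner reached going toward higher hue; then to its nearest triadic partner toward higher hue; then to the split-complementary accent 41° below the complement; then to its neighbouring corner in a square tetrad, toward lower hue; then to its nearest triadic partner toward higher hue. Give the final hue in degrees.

+120° (triadic ↑): 78 + 120 = 198°
+120° (triadic ↑): 198 + 120 = 318°
+139° (split-comp 41° ↓): 318 + 139 = 457 → 457 − 360 = 97°
−90° (square ↓): 97 − 90 = 7°
+120° (triadic ↑): 7 + 120 = 127°

127°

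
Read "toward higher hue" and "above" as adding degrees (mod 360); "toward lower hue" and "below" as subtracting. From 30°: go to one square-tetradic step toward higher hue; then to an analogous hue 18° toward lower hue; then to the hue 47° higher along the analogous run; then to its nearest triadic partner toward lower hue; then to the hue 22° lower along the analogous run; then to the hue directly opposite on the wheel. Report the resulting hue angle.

187°

+90° (square ↑): 30 + 90 = 120°
−18° (analog 18° ↓): 120 − 18 = 102°
+47° (analog 47° ↑): 102 + 47 = 149°
−120° (triadic ↓): 149 − 120 = 29°
−22° (analog 22° ↓): 29 − 22 = 7°
+180° (complement): 7 + 180 = 187°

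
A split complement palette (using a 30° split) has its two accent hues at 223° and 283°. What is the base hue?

73°

The accents sit 30° either side of the complement, so the complement is their short-arc midpoint on the wheel.
Short-arc midpoint of 223° and 283°: 253°.
Base is 180° from the complement: 253 − 180 = 73°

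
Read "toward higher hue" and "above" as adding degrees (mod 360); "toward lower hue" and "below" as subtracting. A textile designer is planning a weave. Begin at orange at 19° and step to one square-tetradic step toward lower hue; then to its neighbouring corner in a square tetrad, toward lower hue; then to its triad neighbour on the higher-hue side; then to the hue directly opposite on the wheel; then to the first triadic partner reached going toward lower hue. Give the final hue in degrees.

19°

−90° (square ↓): 19 − 90 = -71 → -71 + 360 = 289°
−90° (square ↓): 289 − 90 = 199°
+120° (triadic ↑): 199 + 120 = 319°
+180° (complement): 319 + 180 = 499 → 499 − 360 = 139°
−120° (triadic ↓): 139 − 120 = 19°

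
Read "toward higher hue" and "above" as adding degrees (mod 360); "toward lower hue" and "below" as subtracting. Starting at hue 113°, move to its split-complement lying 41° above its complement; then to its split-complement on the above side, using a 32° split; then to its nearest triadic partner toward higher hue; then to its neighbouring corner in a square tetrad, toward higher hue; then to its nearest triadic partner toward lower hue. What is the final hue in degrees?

+221° (split-comp 41° ↑): 113 + 221 = 334°
+212° (split-comp 32° ↑): 334 + 212 = 546 → 546 − 360 = 186°
+120° (triadic ↑): 186 + 120 = 306°
+90° (square ↑): 306 + 90 = 396 → 396 − 360 = 36°
−120° (triadic ↓): 36 − 120 = -84 → -84 + 360 = 276°

276°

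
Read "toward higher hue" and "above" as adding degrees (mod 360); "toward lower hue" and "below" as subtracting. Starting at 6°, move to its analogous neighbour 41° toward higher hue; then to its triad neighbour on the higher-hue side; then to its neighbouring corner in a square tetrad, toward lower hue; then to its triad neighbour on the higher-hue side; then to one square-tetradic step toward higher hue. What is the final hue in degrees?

+41° (analog 41° ↑): 6 + 41 = 47°
+120° (triadic ↑): 47 + 120 = 167°
−90° (square ↓): 167 − 90 = 77°
+120° (triadic ↑): 77 + 120 = 197°
+90° (square ↑): 197 + 90 = 287°

287°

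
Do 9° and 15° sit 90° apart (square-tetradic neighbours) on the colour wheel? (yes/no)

Angular distance: |9 − 15| = 6 = 6°.
90° apart (square-tetradic neighbours) requires 90°.

no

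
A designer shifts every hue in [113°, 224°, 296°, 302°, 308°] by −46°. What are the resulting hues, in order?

67°, 178°, 250°, 256°, 262°

113 − 46 = 67°
224 − 46 = 178°
296 − 46 = 250°
302 − 46 = 256°
308 − 46 = 262°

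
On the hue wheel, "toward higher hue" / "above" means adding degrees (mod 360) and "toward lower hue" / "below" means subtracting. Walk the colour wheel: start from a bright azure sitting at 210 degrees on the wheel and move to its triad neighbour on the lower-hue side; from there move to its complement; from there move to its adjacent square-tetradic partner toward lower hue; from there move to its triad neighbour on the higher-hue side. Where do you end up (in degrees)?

300°

triadic ↓ −120°: 210 − 120 = 90°
complement +180°: 90 + 180 = 270°
square ↓ −90°: 270 − 90 = 180°
triadic ↑ +120°: 180 + 120 = 300°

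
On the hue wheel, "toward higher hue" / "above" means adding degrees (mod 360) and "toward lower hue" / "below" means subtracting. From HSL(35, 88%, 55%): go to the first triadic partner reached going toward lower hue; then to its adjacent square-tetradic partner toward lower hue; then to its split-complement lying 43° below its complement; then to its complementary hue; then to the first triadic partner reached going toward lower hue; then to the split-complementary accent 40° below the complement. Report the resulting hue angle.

35 − 120 = -85 → -85 + 360 = 275°   (triadic ↓)
275 − 90 = 185°   (square ↓)
185 + 137 = 322°   (split-comp 43° ↓)
322 + 180 = 502 → 502 − 360 = 142°   (complement)
142 − 120 = 22°   (triadic ↓)
22 + 140 = 162°   (split-comp 40° ↓)

162°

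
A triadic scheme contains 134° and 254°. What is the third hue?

A triad spaces three hues 120° apart.
The full set is {14°, 134°, 254°}.

14°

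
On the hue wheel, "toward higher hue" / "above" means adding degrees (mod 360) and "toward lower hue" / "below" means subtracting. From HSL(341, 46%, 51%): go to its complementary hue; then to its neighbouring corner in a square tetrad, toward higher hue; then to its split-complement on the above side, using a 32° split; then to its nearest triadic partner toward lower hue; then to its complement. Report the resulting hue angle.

163°

complement +180°: 341 + 180 = 521 → 521 − 360 = 161°
square ↑ +90°: 161 + 90 = 251°
split-comp 32° ↑ +212°: 251 + 212 = 463 → 463 − 360 = 103°
triadic ↓ −120°: 103 − 120 = -17 → -17 + 360 = 343°
complement +180°: 343 + 180 = 523 → 523 − 360 = 163°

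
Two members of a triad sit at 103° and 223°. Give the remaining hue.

A triad spaces three hues 120° apart.
The full set is {103°, 223°, 343°}.

343°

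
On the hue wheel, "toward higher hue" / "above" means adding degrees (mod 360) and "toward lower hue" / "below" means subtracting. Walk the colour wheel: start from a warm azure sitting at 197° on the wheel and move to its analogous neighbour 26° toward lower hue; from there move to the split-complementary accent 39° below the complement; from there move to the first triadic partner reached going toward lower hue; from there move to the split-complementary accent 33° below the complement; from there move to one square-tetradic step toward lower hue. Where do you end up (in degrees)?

−26° (analog 26° ↓): 197 − 26 = 171°
+141° (split-comp 39° ↓): 171 + 141 = 312°
−120° (triadic ↓): 312 − 120 = 192°
+147° (split-comp 33° ↓): 192 + 147 = 339°
−90° (square ↓): 339 − 90 = 249°

249°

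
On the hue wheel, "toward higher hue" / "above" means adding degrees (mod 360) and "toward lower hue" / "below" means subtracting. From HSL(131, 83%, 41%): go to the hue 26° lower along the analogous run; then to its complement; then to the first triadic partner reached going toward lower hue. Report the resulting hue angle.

165°

analog 26° ↓ −26°: 131 − 26 = 105°
complement +180°: 105 + 180 = 285°
triadic ↓ −120°: 285 − 120 = 165°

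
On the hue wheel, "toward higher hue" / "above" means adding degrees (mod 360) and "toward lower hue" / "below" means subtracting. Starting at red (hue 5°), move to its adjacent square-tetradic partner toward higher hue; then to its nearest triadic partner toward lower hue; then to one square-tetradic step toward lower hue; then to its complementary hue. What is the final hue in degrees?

+90° (square ↑): 5 + 90 = 95°
−120° (triadic ↓): 95 − 120 = -25 → -25 + 360 = 335°
−90° (square ↓): 335 − 90 = 245°
+180° (complement): 245 + 180 = 425 → 425 − 360 = 65°

65°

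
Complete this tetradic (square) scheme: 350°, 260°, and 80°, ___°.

A square tetradic scheme places four hues every 90°.
The full set through 80° is {80°, 170°, 260°, 350°}.
Given {80°, 260°, 350°}, the missing hue is 170°.

170°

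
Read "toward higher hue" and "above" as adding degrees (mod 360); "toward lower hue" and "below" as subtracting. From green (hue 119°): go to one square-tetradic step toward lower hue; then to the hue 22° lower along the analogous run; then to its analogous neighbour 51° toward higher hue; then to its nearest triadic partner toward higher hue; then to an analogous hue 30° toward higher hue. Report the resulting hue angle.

square ↓ −90°: 119 − 90 = 29°
analog 22° ↓ −22°: 29 − 22 = 7°
analog 51° ↑ +51°: 7 + 51 = 58°
triadic ↑ +120°: 58 + 120 = 178°
analog 30° ↑ +30°: 178 + 30 = 208°

208°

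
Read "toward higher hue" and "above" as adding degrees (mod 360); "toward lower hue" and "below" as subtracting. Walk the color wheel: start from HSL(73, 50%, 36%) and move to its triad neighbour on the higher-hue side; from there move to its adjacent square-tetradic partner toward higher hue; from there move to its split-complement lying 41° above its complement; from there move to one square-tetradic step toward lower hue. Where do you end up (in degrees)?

54°

73 + 120 = 193°   (triadic ↑)
193 + 90 = 283°   (square ↑)
283 + 221 = 504 → 504 − 360 = 144°   (split-comp 41° ↑)
144 − 90 = 54°   (square ↓)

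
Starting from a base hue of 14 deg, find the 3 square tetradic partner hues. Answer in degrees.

104°, 194°, and 284°

A square tetradic scheme places four hues every 90°.
14 + 90 = 104°
14 + 180 = 194°
14 + 270 = 284°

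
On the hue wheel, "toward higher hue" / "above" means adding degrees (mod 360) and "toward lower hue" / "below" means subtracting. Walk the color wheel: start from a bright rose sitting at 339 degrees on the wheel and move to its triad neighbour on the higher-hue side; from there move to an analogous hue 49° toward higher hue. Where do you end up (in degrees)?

148°

+120° (triadic ↑): 339 + 120 = 459 → 459 − 360 = 99°
+49° (analog 49° ↑): 99 + 49 = 148°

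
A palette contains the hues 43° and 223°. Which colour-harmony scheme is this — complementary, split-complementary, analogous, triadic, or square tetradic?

Sort the hues: 43°, 223°.
Successive gaps around the wheel: 180°, 180°.
Two hues 180° apart are complementary.

complementary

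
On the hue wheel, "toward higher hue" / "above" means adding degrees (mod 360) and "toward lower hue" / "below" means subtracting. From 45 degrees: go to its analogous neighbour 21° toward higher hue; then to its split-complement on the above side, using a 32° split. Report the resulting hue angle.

278°

45 + 21 = 66°   (analog 21° ↑)
66 + 212 = 278°   (split-comp 32° ↑)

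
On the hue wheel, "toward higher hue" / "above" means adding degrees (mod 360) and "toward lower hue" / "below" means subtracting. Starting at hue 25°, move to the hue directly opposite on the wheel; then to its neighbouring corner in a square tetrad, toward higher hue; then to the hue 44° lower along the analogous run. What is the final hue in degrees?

25 + 180 = 205°   (complement)
205 + 90 = 295°   (square ↑)
295 − 44 = 251°   (analog 44° ↓)

251°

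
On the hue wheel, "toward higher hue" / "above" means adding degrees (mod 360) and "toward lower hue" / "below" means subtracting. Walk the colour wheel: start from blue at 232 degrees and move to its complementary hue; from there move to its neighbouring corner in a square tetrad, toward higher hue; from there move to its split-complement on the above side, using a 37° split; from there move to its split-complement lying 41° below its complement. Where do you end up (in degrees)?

138°

+180° (complement): 232 + 180 = 412 → 412 − 360 = 52°
+90° (square ↑): 52 + 90 = 142°
+217° (split-comp 37° ↑): 142 + 217 = 359°
+139° (split-comp 41° ↓): 359 + 139 = 498 → 498 − 360 = 138°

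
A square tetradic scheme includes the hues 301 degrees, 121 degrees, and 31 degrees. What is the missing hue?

A square tetradic scheme places four hues every 90°.
The full set through 31° is {31°, 121°, 211°, 301°}.
Given {31°, 121°, 301°}, the missing hue is 211°.

211°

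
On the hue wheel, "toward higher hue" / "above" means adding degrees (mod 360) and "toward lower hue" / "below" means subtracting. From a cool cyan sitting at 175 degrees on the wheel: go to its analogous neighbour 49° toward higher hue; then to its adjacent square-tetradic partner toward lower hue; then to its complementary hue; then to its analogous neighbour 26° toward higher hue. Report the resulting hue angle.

340°

analog 49° ↑ +49°: 175 + 49 = 224°
square ↓ −90°: 224 − 90 = 134°
complement +180°: 134 + 180 = 314°
analog 26° ↑ +26°: 314 + 26 = 340°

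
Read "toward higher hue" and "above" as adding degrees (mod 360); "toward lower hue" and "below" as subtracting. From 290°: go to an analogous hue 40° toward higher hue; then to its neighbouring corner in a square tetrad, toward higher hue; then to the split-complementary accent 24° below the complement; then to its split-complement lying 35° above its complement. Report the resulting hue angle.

71°

+40° (analog 40° ↑): 290 + 40 = 330°
+90° (square ↑): 330 + 90 = 420 → 420 − 360 = 60°
+156° (split-comp 24° ↓): 60 + 156 = 216°
+215° (split-comp 35° ↑): 216 + 215 = 431 → 431 − 360 = 71°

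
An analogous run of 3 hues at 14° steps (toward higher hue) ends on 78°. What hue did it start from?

50°

2 steps of 14° (toward higher hue) give a net shift of +28°.
Start = end − shift: 78 − 28 = 50°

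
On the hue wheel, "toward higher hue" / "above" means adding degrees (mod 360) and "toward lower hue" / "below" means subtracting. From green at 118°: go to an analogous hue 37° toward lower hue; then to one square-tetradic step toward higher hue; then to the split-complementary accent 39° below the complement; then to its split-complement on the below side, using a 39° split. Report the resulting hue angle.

118 − 37 = 81°   (analog 37° ↓)
81 + 90 = 171°   (square ↑)
171 + 141 = 312°   (split-comp 39° ↓)
312 + 141 = 453 → 453 − 360 = 93°   (split-comp 39° ↓)

93°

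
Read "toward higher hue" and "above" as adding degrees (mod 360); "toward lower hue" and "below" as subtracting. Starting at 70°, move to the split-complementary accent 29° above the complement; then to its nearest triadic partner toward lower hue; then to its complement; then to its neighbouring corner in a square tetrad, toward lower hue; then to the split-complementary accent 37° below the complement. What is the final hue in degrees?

32°

split-comp 29° ↑ +209°: 70 + 209 = 279°
triadic ↓ −120°: 279 − 120 = 159°
complement +180°: 159 + 180 = 339°
square ↓ −90°: 339 − 90 = 249°
split-comp 37° ↓ +143°: 249 + 143 = 392 → 392 − 360 = 32°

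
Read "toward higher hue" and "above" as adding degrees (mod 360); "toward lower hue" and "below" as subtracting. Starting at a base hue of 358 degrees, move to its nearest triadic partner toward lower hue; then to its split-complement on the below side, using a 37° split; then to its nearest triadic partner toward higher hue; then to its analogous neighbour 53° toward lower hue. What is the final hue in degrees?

−120° (triadic ↓): 358 − 120 = 238°
+143° (split-comp 37° ↓): 238 + 143 = 381 → 381 − 360 = 21°
+120° (triadic ↑): 21 + 120 = 141°
−53° (analog 53° ↓): 141 − 53 = 88°

88°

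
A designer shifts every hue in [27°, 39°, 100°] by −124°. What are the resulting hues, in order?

263°, 275°, 336°

27 − 124 = -97 → -97 + 360 = 263°
39 − 124 = -85 → -85 + 360 = 275°
100 − 124 = -24 → -24 + 360 = 336°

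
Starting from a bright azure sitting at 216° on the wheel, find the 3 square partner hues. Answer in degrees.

216 + 90 = 306°
216 + 180 = 396 → 396 − 360 = 36°
216 + 270 = 486 → 486 − 360 = 126°

306°, 36°, and 126°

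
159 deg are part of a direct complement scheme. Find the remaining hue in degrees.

339°

The complement sits 180° across the wheel.
The full set through 159° is {159°, 339°}.
Given {159°}, the missing hue is 339°.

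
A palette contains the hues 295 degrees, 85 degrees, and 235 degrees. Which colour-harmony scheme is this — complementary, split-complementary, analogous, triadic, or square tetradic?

split-complementary

Sort the hues: 85°, 235°, 295°.
Successive gaps around the wheel: 150°, 60°, 150°.
Two 150° gaps and one 60° gap — a base hue opposite a pair of accents 30° either side of its complement — is the split-complementary pattern.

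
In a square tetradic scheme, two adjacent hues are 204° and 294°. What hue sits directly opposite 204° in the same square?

24°

A square tetradic scheme places four hues 90° apart; opposite corners are 180° apart.
204 + 180 = 384 → 384 − 360 = 24°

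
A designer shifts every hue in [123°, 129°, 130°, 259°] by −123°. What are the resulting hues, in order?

123 − 123 = 0°
129 − 123 = 6°
130 − 123 = 7°
259 − 123 = 136°

0°, 6°, 7°, 136°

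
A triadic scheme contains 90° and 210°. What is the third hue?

A triad spaces three hues 120° apart.
The full set is {90°, 210°, 330°}.

330°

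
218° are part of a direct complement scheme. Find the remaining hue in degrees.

38°

The complement sits 180° across the wheel.
The full set through 218° is {38°, 218°}.
Given {218°}, the missing hue is 38°.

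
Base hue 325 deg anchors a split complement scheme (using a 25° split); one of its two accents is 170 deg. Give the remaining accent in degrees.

Split-complementary hues sit 25° either side of the complement.
Complement of the base 325°: 325 + 180 = 505 → 505 − 360 = 145°
The given accent 170° is 25° one side of 145°; the other accent sits 25° the other side: 145 − 25 = 120°

120°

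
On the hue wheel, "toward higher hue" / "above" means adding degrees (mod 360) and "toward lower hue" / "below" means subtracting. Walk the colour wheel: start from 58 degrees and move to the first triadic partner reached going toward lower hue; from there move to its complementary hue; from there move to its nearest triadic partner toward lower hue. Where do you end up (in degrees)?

−120° (triadic ↓): 58 − 120 = -62 → -62 + 360 = 298°
+180° (complement): 298 + 180 = 478 → 478 − 360 = 118°
−120° (triadic ↓): 118 − 120 = -2 → -2 + 360 = 358°

358°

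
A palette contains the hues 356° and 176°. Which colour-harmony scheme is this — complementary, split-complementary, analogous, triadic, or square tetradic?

complementary

Sort the hues: 176°, 356°.
Successive gaps around the wheel: 180°, 180°.
Two hues 180° apart are complementary.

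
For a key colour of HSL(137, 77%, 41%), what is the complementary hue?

The complement sits 180° across the wheel.
137 + 180 = 317°

317°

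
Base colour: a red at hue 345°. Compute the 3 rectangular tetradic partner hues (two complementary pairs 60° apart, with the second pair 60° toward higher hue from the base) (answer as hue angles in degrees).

A rectangular tetradic uses two complementary pairs 60° apart: offsets 0°, 60°, 180°, 240°.
345 + 60 = 405 → 405 − 360 = 45°
345 + 180 = 525 → 525 − 360 = 165°
345 + 240 = 585 → 585 − 360 = 225°

45°, 165° and 225°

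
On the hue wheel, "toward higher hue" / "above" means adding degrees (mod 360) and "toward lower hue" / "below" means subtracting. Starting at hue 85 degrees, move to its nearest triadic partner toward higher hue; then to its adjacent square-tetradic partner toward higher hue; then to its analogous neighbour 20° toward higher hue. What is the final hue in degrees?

315°

+120° (triadic ↑): 85 + 120 = 205°
+90° (square ↑): 205 + 90 = 295°
+20° (analog 20° ↑): 295 + 20 = 315°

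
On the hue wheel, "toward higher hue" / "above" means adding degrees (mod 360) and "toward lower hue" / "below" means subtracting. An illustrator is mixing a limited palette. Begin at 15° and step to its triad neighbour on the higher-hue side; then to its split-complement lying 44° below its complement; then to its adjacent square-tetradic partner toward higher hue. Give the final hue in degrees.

+120° (triadic ↑): 15 + 120 = 135°
+136° (split-comp 44° ↓): 135 + 136 = 271°
+90° (square ↑): 271 + 90 = 361 → 361 − 360 = 1°

1°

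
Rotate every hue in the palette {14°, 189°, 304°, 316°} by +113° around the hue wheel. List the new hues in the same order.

14 + 113 = 127°
189 + 113 = 302°
304 + 113 = 417 → 417 − 360 = 57°
316 + 113 = 429 → 429 − 360 = 69°

127°, 302°, 57°, 69°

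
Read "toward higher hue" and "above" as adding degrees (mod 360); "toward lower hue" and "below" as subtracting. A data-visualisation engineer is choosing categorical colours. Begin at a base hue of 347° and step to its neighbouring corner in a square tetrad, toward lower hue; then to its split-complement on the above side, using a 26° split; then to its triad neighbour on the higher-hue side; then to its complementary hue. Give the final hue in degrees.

43°

347 − 90 = 257°   (square ↓)
257 + 206 = 463 → 463 − 360 = 103°   (split-comp 26° ↑)
103 + 120 = 223°   (triadic ↑)
223 + 180 = 403 → 403 − 360 = 43°   (complement)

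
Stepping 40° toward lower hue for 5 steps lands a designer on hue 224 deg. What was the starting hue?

64°

5 steps of 40° (toward lower hue) give a net shift of −200°.
Start = end − shift: 224 + 200 = 424 → 424 − 360 = 64°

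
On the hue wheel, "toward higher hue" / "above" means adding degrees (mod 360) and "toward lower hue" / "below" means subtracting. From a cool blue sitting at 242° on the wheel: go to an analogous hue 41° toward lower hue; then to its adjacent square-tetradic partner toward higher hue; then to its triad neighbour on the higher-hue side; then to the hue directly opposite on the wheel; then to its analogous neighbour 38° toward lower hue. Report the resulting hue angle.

analog 41° ↓ −41°: 242 − 41 = 201°
square ↑ +90°: 201 + 90 = 291°
triadic ↑ +120°: 291 + 120 = 411 → 411 − 360 = 51°
complement +180°: 51 + 180 = 231°
analog 38° ↓ −38°: 231 − 38 = 193°

193°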